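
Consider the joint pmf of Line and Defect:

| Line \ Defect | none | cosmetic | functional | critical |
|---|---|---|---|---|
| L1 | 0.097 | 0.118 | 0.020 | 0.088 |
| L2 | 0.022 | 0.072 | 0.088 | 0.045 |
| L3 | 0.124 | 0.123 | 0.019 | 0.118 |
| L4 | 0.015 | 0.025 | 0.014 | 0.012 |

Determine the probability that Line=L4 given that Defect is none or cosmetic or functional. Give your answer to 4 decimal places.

P(Defect=none) = 0.097 + 0.022 + 0.124 + 0.015 = 0.258.
P(Defect=cosmetic) = 0.118 + 0.072 + 0.123 + 0.025 = 0.338.
P(Defect=functional) = 0.020 + 0.088 + 0.019 + 0.014 = 0.141.
P(Defect ∈ {none, cosmetic, functional}) = 0.258 + 0.338 + 0.141 = 0.737; P(Line=L4, Defect ∈ {none, cosmetic, functional}) = 0.015 + 0.025 + 0.014 = 0.054.
P(Line=L4 | Defect ∈ {none, cosmetic, functional}) = 0.054/0.737 = 0.0733.

0.0733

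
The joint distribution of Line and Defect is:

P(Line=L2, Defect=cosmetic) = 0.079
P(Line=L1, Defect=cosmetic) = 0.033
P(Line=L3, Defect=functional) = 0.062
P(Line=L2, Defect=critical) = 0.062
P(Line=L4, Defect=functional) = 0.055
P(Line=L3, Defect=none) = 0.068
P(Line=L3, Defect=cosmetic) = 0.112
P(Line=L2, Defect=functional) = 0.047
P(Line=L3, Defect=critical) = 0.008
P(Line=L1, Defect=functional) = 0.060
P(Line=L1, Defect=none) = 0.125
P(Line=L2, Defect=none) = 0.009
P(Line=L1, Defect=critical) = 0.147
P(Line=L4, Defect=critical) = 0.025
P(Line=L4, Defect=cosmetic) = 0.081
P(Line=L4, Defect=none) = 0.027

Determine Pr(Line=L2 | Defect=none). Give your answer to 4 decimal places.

P(Defect=none) = 0.125 + 0.009 + 0.068 + 0.027 = 0.229.
P(Line=L2 | Defect=none) = 0.009/0.229 = 0.0393.

0.0393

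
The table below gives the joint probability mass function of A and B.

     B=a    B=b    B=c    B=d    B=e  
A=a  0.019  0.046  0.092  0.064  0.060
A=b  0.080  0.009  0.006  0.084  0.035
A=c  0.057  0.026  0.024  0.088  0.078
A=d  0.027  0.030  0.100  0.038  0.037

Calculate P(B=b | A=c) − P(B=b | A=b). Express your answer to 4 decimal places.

P(A=c) = 0.057 + 0.026 + 0.024 + 0.088 + 0.078 = 0.273; P(B=b | A=c) = 0.026/0.273 = 0.09524.
P(A=b) = 0.080 + 0.009 + 0.006 + 0.084 + 0.035 = 0.214; P(B=b | A=b) = 0.009/0.214 = 0.04206.
Difference = 0.0532.

0.0532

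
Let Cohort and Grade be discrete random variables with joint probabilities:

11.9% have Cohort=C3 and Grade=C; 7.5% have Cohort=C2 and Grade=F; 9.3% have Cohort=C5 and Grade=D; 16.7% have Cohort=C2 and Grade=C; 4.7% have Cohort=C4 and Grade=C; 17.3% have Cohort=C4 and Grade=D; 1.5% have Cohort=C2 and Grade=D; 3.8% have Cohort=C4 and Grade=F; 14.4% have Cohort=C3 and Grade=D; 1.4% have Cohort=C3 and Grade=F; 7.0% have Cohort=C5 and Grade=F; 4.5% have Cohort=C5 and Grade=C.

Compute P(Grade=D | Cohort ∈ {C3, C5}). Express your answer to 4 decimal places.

P(Cohort=C3) = 0.119 + 0.144 + 0.014 = 0.277.
P(Cohort=C5) = 0.045 + 0.093 + 0.070 = 0.208.
P(Cohort ∈ {C3, C5}) = 0.277 + 0.208 = 0.485; P(Grade=D, Cohort ∈ {C3, C5}) = 0.144 + 0.093 = 0.237.
P(Grade=D | Cohort ∈ {C3, C5}) = 0.237/0.485 = 0.4887.

0.4887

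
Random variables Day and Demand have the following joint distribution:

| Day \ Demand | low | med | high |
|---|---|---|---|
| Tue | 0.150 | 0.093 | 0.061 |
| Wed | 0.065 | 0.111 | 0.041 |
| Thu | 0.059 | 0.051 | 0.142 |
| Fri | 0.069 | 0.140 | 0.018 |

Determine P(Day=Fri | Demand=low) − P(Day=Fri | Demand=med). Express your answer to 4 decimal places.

P(Demand=low) = 0.150 + 0.065 + 0.059 + 0.069 = 0.343; P(Day=Fri | Demand=low) = 0.069/0.343 = 0.20117.
P(Demand=med) = 0.093 + 0.111 + 0.051 + 0.140 = 0.395; P(Day=Fri | Demand=med) = 0.140/0.395 = 0.35443.
Difference = -0.1533.

-0.1533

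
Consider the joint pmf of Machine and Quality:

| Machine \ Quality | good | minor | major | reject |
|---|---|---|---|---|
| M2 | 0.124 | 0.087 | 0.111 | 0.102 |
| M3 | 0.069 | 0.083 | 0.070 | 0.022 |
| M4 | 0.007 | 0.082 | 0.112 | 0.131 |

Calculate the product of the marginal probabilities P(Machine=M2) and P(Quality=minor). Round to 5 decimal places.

0.10685

P(Machine=M2) = 0.124 + 0.087 + 0.111 + 0.102 = 0.424.
P(Quality=minor) = 0.087 + 0.083 + 0.082 = 0.252.
Product: 0.424 × 0.252 = 0.10685.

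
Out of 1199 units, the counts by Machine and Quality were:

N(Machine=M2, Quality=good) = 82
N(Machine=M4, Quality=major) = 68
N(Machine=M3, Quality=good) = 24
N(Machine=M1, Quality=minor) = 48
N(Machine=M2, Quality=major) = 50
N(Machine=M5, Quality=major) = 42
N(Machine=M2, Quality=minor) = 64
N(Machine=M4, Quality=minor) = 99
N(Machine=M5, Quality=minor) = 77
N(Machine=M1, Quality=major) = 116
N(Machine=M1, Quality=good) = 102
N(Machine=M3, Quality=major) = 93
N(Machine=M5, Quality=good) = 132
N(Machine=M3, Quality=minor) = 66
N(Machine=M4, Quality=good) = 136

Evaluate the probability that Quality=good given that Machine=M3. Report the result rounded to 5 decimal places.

Total with Machine=M3: 24 + 66 + 93 = 183.
P(Quality=good | Machine=M3) = 24/183 = 0.13115.

0.13115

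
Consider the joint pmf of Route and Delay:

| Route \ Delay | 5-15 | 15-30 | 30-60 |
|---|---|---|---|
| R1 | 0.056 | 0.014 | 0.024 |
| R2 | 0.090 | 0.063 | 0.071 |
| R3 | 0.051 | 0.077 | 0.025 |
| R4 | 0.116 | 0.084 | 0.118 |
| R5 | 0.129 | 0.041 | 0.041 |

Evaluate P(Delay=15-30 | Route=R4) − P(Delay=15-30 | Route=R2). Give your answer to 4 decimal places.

P(Route=R4) = 0.116 + 0.084 + 0.118 = 0.318; P(Delay=15-30 | Route=R4) = 0.084/0.318 = 0.26415.
P(Route=R2) = 0.090 + 0.063 + 0.071 = 0.224; P(Delay=15-30 | Route=R2) = 0.063/0.224 = 0.28125.
Difference = -0.0171.

-0.0171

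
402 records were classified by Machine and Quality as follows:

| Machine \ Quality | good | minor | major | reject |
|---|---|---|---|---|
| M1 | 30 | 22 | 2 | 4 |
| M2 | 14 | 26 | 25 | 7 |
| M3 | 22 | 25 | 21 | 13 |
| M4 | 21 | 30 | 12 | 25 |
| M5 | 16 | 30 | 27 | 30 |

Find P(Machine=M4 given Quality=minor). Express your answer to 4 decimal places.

Total with Quality=minor: 22 + 26 + 25 + 30 + 30 = 133.
P(Machine=M4 | Quality=minor) = 30/133 = 0.2256.

0.2256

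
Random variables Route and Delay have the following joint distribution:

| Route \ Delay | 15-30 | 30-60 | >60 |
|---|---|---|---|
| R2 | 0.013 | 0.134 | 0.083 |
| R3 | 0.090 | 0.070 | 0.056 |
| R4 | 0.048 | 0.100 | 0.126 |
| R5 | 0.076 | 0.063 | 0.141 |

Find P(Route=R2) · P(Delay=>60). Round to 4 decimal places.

0.0934

P(Route=R2) = 0.013 + 0.134 + 0.083 = 0.230.
P(Delay=>60) = 0.083 + 0.056 + 0.126 + 0.141 = 0.406.
Product: 0.230 × 0.406 = 0.0934.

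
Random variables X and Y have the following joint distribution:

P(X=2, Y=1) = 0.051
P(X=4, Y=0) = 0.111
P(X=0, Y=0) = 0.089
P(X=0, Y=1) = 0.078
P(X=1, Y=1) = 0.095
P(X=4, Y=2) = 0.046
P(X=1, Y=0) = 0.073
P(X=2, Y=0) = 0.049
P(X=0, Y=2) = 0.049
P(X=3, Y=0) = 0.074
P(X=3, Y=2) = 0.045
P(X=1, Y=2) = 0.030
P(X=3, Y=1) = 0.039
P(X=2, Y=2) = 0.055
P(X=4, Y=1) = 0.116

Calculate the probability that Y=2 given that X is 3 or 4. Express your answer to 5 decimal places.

P(X=3) = 0.074 + 0.039 + 0.045 = 0.158.
P(X=4) = 0.111 + 0.116 + 0.046 = 0.273.
P(X ∈ {3, 4}) = 0.158 + 0.273 = 0.431; P(Y=2, X ∈ {3, 4}) = 0.045 + 0.046 = 0.091.
P(Y=2 | X ∈ {3, 4}) = 0.091/0.431 = 0.21114.

0.21114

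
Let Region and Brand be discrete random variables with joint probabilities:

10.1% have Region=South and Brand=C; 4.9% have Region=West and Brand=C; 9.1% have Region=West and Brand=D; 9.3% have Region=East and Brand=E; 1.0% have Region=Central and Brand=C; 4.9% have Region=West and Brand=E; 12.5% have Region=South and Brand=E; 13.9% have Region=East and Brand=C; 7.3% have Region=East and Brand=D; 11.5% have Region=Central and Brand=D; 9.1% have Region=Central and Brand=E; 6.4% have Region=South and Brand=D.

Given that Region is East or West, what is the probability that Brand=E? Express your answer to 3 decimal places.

0.287

P(Region=East) = 0.139 + 0.073 + 0.093 = 0.305.
P(Region=West) = 0.049 + 0.091 + 0.049 = 0.189.
P(Region ∈ {East, West}) = 0.305 + 0.189 = 0.494; P(Brand=E, Region ∈ {East, West}) = 0.093 + 0.049 = 0.142.
P(Brand=E | Region ∈ {East, West}) = 0.142/0.494 = 0.287.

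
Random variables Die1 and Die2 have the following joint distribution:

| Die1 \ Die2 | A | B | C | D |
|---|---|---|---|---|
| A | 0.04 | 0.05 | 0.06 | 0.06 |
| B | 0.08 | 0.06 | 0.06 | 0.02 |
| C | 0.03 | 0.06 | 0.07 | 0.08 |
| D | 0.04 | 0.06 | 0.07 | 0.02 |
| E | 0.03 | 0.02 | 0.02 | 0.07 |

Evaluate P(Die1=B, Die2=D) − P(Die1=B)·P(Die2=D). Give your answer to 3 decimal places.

-0.035

P(Die1=B) = 0.08 + 0.06 + 0.06 + 0.02 = 0.22.
P(Die2=D) = 0.06 + 0.02 + 0.08 + 0.02 + 0.07 = 0.25.
P(Die1=B, Die2=D) − P(Die1=B)P(Die2=D) = 0.02 − 0.22×0.25 = -0.035.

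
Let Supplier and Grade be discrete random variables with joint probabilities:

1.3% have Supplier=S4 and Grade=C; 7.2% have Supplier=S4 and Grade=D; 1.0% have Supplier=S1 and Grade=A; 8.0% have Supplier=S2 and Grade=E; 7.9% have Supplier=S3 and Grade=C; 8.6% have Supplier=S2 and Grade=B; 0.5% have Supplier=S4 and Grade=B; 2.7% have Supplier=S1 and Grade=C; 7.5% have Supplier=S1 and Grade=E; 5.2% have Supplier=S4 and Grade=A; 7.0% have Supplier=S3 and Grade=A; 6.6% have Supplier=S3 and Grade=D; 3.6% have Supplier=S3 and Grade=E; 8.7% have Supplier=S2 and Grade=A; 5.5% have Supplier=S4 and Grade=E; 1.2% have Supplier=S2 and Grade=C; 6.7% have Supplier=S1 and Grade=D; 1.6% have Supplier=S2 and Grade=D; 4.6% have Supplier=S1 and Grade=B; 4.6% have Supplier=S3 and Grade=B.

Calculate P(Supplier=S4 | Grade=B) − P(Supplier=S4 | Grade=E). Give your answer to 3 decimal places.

P(Grade=B) = 0.046 + 0.086 + 0.046 + 0.005 = 0.183; P(Supplier=S4 | Grade=B) = 0.005/0.183 = 0.0273.
P(Grade=E) = 0.075 + 0.080 + 0.036 + 0.055 = 0.246; P(Supplier=S4 | Grade=E) = 0.055/0.246 = 0.2236.
Difference = -0.196.

-0.196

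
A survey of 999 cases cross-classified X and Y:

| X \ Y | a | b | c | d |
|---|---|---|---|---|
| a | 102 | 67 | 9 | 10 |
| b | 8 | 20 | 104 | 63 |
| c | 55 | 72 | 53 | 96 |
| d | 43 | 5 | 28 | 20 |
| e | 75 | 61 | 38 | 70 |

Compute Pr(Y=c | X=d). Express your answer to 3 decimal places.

0.292

Total with X=d: 43 + 5 + 28 + 20 = 96.
P(Y=c | X=d) = 28/96 = 0.292.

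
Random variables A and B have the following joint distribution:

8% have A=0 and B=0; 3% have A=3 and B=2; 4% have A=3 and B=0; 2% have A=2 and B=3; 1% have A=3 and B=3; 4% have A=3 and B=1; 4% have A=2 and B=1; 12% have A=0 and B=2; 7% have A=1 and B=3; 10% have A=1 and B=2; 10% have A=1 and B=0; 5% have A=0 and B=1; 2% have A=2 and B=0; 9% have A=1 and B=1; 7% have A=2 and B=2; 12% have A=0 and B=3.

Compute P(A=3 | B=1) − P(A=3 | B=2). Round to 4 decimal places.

0.0881

P(B=1) = 0.05 + 0.09 + 0.04 + 0.04 = 0.22; P(A=3 | B=1) = 0.04/0.22 = 0.18182.
P(B=2) = 0.12 + 0.10 + 0.07 + 0.03 = 0.32; P(A=3 | B=2) = 0.03/0.32 = 0.09375.
Difference = 0.0881.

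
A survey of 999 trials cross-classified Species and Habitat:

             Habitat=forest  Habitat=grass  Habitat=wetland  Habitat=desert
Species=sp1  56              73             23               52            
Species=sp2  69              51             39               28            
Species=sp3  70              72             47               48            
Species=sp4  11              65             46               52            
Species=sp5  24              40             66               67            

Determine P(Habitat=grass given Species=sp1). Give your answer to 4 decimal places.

Total with Species=sp1: 56 + 73 + 23 + 52 = 204.
P(Habitat=grass | Species=sp1) = 73/204 = 0.3578.

0.3578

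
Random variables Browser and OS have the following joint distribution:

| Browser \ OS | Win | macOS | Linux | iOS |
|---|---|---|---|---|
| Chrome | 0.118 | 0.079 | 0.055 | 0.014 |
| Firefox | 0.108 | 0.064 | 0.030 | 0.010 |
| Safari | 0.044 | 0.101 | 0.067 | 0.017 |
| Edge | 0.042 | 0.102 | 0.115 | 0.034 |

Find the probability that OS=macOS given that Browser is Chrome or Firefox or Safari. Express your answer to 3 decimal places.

P(Browser=Chrome) = 0.118 + 0.079 + 0.055 + 0.014 = 0.266.
P(Browser=Firefox) = 0.108 + 0.064 + 0.030 + 0.010 = 0.212.
P(Browser=Safari) = 0.044 + 0.101 + 0.067 + 0.017 = 0.229.
P(Browser ∈ {Chrome, Firefox, Safari}) = 0.266 + 0.212 + 0.229 = 0.707; P(OS=macOS, Browser ∈ {Chrome, Firefox, Safari}) = 0.079 + 0.064 + 0.101 = 0.244.
P(OS=macOS | Browser ∈ {Chrome, Firefox, Safari}) = 0.244/0.707 = 0.345.

0.345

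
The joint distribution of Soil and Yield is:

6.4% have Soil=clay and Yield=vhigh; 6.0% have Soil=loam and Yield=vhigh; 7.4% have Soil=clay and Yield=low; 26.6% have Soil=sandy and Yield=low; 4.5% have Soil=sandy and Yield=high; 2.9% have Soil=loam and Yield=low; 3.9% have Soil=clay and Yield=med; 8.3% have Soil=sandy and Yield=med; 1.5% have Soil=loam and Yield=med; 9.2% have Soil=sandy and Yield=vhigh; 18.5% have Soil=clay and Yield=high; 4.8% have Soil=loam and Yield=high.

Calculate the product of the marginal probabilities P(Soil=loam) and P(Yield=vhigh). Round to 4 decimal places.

P(Soil=loam) = 0.029 + 0.015 + 0.048 + 0.060 = 0.152.
P(Yield=vhigh) = 0.092 + 0.060 + 0.064 = 0.216.
Product: 0.152 × 0.216 = 0.0328.

0.0328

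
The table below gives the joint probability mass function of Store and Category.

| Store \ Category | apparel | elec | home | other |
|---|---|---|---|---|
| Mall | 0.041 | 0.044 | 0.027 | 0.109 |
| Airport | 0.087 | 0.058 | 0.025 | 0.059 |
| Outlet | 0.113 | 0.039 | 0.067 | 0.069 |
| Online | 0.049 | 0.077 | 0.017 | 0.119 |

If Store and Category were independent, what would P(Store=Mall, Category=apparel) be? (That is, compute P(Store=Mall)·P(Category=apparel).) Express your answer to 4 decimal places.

0.0641

P(Store=Mall) = 0.041 + 0.044 + 0.027 + 0.109 = 0.221.
P(Category=apparel) = 0.041 + 0.087 + 0.113 + 0.049 = 0.290.
Product: 0.221 × 0.290 = 0.0641.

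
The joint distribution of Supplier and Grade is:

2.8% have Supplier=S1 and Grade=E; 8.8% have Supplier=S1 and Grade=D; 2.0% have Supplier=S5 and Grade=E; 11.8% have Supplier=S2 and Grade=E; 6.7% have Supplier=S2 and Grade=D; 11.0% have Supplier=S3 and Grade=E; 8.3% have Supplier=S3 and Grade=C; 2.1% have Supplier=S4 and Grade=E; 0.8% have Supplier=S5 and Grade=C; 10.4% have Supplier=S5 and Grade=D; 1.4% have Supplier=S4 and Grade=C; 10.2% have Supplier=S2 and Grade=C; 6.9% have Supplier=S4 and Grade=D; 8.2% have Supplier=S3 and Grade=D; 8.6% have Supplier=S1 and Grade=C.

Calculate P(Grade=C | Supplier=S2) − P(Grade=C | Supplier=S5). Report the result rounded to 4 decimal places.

P(Supplier=S2) = 0.102 + 0.067 + 0.118 = 0.287; P(Grade=C | Supplier=S2) = 0.102/0.287 = 0.35540.
P(Supplier=S5) = 0.008 + 0.104 + 0.020 = 0.132; P(Grade=C | Supplier=S5) = 0.008/0.132 = 0.06061.
Difference = 0.2948.

0.2948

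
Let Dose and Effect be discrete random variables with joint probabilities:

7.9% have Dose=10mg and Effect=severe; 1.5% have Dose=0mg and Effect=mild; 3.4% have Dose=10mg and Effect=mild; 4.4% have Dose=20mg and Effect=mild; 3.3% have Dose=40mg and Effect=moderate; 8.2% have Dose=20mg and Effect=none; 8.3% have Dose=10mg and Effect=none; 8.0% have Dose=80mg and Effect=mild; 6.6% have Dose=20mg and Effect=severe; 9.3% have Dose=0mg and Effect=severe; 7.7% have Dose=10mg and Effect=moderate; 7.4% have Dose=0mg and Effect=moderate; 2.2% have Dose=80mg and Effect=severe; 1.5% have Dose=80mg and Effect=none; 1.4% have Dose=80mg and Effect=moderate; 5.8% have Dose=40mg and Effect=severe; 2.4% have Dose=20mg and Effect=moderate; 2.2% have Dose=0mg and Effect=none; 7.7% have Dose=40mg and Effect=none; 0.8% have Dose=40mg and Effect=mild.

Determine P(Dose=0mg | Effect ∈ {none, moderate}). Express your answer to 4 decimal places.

P(Effect=none) = 0.022 + 0.083 + 0.082 + 0.077 + 0.015 = 0.279.
P(Effect=moderate) = 0.074 + 0.077 + 0.024 + 0.033 + 0.014 = 0.222.
P(Effect ∈ {none, moderate}) = 0.279 + 0.222 = 0.501; P(Dose=0mg, Effect ∈ {none, moderate}) = 0.022 + 0.074 = 0.096.
P(Dose=0mg | Effect ∈ {none, moderate}) = 0.096/0.501 = 0.1916.

0.1916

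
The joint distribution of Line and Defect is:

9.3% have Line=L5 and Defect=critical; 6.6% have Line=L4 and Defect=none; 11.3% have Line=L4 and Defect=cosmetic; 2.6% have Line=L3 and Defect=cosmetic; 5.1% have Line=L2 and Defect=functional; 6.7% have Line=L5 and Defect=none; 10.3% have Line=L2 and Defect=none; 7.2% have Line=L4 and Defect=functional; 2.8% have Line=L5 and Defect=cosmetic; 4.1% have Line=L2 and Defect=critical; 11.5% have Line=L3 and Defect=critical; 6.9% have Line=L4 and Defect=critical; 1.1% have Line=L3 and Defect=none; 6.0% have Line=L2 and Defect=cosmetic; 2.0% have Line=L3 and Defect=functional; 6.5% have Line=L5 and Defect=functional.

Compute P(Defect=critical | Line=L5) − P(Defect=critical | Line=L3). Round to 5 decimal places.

-0.30102

P(Line=L5) = 0.067 + 0.028 + 0.065 + 0.093 = 0.253; P(Defect=critical | Line=L5) = 0.093/0.253 = 0.367589.
P(Line=L3) = 0.011 + 0.026 + 0.020 + 0.115 = 0.172; P(Defect=critical | Line=L3) = 0.115/0.172 = 0.668605.
Difference = -0.30102.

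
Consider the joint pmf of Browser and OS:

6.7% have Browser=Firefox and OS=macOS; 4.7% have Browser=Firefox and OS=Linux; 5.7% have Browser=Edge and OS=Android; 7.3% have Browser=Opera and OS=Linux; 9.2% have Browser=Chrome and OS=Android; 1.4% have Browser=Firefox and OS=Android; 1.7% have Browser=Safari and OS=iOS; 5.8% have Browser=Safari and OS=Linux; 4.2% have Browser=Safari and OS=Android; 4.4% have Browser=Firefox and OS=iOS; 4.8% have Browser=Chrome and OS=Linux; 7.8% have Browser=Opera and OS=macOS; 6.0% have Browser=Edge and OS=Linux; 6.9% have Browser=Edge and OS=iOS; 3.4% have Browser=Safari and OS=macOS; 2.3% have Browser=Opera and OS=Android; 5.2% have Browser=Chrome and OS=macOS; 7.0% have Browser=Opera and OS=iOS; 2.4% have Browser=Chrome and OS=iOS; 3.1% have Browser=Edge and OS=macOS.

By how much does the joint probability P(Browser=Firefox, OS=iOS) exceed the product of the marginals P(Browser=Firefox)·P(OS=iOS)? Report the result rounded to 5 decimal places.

P(Browser=Firefox) = 0.067 + 0.047 + 0.044 + 0.014 = 0.172.
P(OS=iOS) = 0.024 + 0.044 + 0.017 + 0.069 + 0.070 = 0.224.
P(Browser=Firefox, OS=iOS) − P(Browser=Firefox)P(OS=iOS) = 0.044 − 0.172×0.224 = 0.00547.

0.00547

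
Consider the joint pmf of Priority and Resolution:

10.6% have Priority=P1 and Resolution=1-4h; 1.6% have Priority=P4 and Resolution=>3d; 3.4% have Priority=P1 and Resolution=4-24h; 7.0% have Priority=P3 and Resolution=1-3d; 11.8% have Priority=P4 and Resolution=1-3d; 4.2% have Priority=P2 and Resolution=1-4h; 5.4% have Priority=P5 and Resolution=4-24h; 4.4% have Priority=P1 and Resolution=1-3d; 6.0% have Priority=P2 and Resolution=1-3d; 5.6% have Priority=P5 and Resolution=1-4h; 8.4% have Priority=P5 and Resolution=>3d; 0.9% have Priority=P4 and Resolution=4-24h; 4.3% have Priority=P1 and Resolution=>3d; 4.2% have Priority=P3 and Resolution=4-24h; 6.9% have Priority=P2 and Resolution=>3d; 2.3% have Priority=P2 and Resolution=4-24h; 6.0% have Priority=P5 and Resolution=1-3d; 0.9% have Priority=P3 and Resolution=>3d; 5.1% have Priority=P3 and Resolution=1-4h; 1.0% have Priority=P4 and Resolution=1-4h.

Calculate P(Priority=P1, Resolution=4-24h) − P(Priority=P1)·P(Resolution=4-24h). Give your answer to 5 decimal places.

-0.00277

P(Priority=P1) = 0.106 + 0.034 + 0.044 + 0.043 = 0.227.
P(Resolution=4-24h) = 0.034 + 0.023 + 0.042 + 0.009 + 0.054 = 0.162.
P(Priority=P1, Resolution=4-24h) − P(Priority=P1)P(Resolution=4-24h) = 0.034 − 0.227×0.162 = -0.00277.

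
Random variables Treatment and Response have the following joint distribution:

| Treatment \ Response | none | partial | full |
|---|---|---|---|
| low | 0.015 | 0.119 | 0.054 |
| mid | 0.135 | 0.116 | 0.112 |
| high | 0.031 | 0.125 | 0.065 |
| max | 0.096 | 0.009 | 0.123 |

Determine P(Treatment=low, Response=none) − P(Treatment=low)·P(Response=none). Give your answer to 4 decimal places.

-0.0371

P(Treatment=low) = 0.015 + 0.119 + 0.054 = 0.188.
P(Response=none) = 0.015 + 0.135 + 0.031 + 0.096 = 0.277.
P(Treatment=low, Response=none) − P(Treatment=low)P(Response=none) = 0.015 − 0.188×0.277 = -0.0371.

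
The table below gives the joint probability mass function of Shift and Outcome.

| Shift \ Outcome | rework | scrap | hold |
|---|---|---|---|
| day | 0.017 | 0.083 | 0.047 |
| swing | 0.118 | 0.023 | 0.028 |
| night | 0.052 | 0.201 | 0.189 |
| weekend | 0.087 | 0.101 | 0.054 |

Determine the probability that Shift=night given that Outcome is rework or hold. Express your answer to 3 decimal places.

0.407

P(Outcome=rework) = 0.017 + 0.118 + 0.052 + 0.087 = 0.274.
P(Outcome=hold) = 0.047 + 0.028 + 0.189 + 0.054 = 0.318.
P(Outcome ∈ {rework, hold}) = 0.274 + 0.318 = 0.592; P(Shift=night, Outcome ∈ {rework, hold}) = 0.052 + 0.189 = 0.241.
P(Shift=night | Outcome ∈ {rework, hold}) = 0.241/0.592 = 0.407.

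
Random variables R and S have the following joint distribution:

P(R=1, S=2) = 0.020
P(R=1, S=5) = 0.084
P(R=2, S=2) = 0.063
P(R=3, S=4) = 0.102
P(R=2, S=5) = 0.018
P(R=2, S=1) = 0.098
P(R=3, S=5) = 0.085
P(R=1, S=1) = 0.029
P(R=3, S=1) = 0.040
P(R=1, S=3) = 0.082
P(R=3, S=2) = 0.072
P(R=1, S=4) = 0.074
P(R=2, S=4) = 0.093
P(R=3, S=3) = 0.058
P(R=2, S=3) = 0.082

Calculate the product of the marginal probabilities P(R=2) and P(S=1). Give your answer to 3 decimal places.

0.059

P(R=2) = 0.098 + 0.063 + 0.082 + 0.093 + 0.018 = 0.354.
P(S=1) = 0.029 + 0.098 + 0.040 = 0.167.
Product: 0.354 × 0.167 = 0.059.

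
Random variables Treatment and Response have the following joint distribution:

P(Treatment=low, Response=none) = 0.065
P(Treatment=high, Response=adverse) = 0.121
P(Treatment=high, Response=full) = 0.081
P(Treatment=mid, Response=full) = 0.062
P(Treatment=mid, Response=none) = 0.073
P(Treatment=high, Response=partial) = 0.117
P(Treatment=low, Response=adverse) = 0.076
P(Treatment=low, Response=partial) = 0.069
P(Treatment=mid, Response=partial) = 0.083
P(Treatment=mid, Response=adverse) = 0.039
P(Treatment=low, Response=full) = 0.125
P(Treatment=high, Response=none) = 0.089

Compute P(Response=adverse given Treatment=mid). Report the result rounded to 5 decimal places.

0.15175

P(Treatment=mid) = 0.073 + 0.083 + 0.062 + 0.039 = 0.257.
P(Response=adverse | Treatment=mid) = 0.039/0.257 = 0.15175.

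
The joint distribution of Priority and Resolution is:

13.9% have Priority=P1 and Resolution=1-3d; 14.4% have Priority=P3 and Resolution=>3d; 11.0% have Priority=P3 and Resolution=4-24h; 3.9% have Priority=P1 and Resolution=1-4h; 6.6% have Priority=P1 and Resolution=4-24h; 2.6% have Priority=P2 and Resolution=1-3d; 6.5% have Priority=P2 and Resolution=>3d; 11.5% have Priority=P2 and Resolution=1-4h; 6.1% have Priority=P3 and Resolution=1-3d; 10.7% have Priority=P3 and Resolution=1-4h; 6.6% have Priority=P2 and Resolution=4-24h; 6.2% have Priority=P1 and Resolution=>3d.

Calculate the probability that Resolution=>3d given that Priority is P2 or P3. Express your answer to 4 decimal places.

P(Priority=P2) = 0.115 + 0.066 + 0.026 + 0.065 = 0.272.
P(Priority=P3) = 0.107 + 0.110 + 0.061 + 0.144 = 0.422.
P(Priority ∈ {P2, P3}) = 0.272 + 0.422 = 0.694; P(Resolution=>3d, Priority ∈ {P2, P3}) = 0.065 + 0.144 = 0.209.
P(Resolution=>3d | Priority ∈ {P2, P3}) = 0.209/0.694 = 0.3012.

0.3012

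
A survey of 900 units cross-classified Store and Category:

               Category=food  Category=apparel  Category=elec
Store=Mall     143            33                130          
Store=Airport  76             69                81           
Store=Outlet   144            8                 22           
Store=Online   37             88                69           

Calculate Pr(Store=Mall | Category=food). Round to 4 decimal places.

Total with Category=food: 143 + 76 + 144 + 37 = 400.
P(Store=Mall | Category=food) = 143/400 = 0.3575.

0.3575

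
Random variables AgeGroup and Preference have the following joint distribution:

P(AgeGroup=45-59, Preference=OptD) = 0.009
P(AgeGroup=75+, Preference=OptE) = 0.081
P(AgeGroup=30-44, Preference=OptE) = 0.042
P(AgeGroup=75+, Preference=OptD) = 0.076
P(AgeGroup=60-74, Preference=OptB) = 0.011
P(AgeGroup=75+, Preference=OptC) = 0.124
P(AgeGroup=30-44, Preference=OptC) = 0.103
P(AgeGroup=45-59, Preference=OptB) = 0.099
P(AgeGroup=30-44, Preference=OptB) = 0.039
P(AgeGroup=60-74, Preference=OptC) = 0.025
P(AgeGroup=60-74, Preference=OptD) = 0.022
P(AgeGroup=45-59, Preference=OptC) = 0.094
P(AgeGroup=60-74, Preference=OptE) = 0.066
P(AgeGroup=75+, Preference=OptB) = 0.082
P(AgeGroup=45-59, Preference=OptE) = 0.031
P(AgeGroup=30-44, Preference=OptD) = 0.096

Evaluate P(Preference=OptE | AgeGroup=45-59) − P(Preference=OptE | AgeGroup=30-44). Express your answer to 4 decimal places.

P(AgeGroup=45-59) = 0.099 + 0.094 + 0.009 + 0.031 = 0.233; P(Preference=OptE | AgeGroup=45-59) = 0.031/0.233 = 0.13305.
P(AgeGroup=30-44) = 0.039 + 0.103 + 0.096 + 0.042 = 0.280; P(Preference=OptE | AgeGroup=30-44) = 0.042/0.280 = 0.15000.
Difference = -0.0170.

-0.0170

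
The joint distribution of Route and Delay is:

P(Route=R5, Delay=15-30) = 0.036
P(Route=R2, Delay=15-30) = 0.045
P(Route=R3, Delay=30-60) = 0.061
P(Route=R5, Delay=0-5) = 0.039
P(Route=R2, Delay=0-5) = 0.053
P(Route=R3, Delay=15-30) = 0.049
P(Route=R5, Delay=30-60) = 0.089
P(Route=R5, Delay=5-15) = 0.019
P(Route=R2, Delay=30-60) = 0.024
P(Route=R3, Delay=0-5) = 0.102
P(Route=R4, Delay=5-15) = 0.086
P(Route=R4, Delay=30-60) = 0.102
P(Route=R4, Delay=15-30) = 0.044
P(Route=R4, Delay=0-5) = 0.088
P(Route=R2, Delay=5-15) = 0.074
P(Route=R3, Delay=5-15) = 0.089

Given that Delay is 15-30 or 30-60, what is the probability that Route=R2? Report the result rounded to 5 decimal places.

P(Delay=15-30) = 0.045 + 0.049 + 0.044 + 0.036 = 0.174.
P(Delay=30-60) = 0.024 + 0.061 + 0.102 + 0.089 = 0.276.
P(Delay ∈ {15-30, 30-60}) = 0.174 + 0.276 = 0.450; P(Route=R2, Delay ∈ {15-30, 30-60}) = 0.045 + 0.024 = 0.069.
P(Route=R2 | Delay ∈ {15-30, 30-60}) = 0.069/0.450 = 0.15333.

0.15333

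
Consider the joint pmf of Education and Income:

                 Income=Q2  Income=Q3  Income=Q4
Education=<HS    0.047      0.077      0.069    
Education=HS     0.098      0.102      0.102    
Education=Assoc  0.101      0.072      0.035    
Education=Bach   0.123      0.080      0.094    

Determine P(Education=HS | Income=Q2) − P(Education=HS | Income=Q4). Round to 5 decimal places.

P(Income=Q2) = 0.047 + 0.098 + 0.101 + 0.123 = 0.369; P(Education=HS | Income=Q2) = 0.098/0.369 = 0.265583.
P(Income=Q4) = 0.069 + 0.102 + 0.035 + 0.094 = 0.300; P(Education=HS | Income=Q4) = 0.102/0.300 = 0.340000.
Difference = -0.07442.

-0.07442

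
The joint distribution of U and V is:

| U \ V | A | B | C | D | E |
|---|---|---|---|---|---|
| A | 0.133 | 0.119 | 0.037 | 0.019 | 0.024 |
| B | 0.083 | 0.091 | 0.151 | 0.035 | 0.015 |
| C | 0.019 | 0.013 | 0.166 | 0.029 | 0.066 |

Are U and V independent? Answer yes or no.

no

P(U=A) = 0.332 and P(V=C) = 0.354, so their product is 0.11753, but P(U=A, V=C) = 0.037. Since these differ, U and V are not independent.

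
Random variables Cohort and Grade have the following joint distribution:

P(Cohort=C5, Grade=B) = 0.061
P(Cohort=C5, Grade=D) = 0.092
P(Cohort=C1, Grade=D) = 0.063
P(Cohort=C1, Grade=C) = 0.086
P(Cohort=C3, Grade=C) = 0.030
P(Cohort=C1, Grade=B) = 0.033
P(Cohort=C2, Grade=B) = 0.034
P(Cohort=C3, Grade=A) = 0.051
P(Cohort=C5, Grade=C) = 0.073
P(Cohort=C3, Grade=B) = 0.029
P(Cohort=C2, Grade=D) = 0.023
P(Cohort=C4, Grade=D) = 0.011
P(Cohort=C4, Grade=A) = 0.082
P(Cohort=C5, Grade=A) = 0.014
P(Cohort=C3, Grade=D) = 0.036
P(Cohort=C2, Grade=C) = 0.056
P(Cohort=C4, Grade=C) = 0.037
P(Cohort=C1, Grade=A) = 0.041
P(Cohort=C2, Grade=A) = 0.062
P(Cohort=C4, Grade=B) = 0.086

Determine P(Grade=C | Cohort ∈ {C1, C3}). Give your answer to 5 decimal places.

0.31436

P(Cohort=C1) = 0.041 + 0.033 + 0.086 + 0.063 = 0.223.
P(Cohort=C3) = 0.051 + 0.029 + 0.030 + 0.036 = 0.146.
P(Cohort ∈ {C1, C3}) = 0.223 + 0.146 = 0.369; P(Grade=C, Cohort ∈ {C1, C3}) = 0.086 + 0.030 = 0.116.
P(Grade=C | Cohort ∈ {C1, C3}) = 0.116/0.369 = 0.31436.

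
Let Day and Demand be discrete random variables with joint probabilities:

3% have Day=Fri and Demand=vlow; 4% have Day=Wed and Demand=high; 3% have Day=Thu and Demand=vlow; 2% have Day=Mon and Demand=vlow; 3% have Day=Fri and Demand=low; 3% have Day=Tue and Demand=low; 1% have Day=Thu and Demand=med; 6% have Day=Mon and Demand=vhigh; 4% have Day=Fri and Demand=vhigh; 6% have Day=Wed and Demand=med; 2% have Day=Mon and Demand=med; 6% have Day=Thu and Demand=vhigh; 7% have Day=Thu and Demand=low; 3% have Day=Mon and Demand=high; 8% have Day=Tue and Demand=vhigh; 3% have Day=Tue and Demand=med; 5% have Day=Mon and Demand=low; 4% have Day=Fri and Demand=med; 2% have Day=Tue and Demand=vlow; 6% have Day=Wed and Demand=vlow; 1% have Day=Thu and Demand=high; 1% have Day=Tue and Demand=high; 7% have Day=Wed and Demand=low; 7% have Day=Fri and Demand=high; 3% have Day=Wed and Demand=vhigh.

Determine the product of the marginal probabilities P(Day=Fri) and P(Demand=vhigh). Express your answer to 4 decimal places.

0.0567

P(Day=Fri) = 0.03 + 0.03 + 0.04 + 0.07 + 0.04 = 0.21.
P(Demand=vhigh) = 0.06 + 0.08 + 0.03 + 0.06 + 0.04 = 0.27.
Product: 0.21 × 0.27 = 0.0567.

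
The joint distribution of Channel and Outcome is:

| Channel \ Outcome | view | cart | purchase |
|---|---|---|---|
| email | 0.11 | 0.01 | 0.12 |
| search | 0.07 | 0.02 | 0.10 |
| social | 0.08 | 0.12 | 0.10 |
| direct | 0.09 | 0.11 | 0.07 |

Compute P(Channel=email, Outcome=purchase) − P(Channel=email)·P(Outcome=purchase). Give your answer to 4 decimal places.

P(Channel=email) = 0.11 + 0.01 + 0.12 = 0.24.
P(Outcome=purchase) = 0.12 + 0.10 + 0.10 + 0.07 = 0.39.
P(Channel=email, Outcome=purchase) − P(Channel=email)P(Outcome=purchase) = 0.12 − 0.24×0.39 = 0.0264.

0.0264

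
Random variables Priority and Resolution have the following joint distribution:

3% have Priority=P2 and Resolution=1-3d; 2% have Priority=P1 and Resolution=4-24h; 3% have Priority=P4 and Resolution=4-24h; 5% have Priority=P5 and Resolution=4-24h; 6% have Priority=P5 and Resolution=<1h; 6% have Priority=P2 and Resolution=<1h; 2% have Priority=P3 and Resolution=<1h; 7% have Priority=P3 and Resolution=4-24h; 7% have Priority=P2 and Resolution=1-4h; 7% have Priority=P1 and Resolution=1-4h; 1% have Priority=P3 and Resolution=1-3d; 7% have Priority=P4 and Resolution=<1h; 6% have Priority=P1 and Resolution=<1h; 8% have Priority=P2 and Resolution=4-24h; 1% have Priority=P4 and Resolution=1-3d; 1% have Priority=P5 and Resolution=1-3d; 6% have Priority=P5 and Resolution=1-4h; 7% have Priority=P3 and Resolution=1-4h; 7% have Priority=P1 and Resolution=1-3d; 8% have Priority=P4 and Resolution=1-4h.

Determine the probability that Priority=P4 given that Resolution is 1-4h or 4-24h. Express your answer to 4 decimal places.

0.1833

P(Resolution=1-4h) = 0.07 + 0.07 + 0.07 + 0.08 + 0.06 = 0.35.
P(Resolution=4-24h) = 0.02 + 0.08 + 0.07 + 0.03 + 0.05 = 0.25.
P(Resolution ∈ {1-4h, 4-24h}) = 0.35 + 0.25 = 0.60; P(Priority=P4, Resolution ∈ {1-4h, 4-24h}) = 0.08 + 0.03 = 0.11.
P(Priority=P4 | Resolution ∈ {1-4h, 4-24h}) = 0.11/0.60 = 0.1833.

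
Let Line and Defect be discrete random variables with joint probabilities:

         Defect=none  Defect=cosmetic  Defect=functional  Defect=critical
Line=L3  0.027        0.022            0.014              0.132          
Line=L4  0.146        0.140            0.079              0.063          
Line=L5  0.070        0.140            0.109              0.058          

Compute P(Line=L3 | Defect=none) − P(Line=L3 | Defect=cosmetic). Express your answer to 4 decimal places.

P(Defect=none) = 0.027 + 0.146 + 0.070 = 0.243; P(Line=L3 | Defect=none) = 0.027/0.243 = 0.11111.
P(Defect=cosmetic) = 0.022 + 0.140 + 0.140 = 0.302; P(Line=L3 | Defect=cosmetic) = 0.022/0.302 = 0.07285.
Difference = 0.0383.

0.0383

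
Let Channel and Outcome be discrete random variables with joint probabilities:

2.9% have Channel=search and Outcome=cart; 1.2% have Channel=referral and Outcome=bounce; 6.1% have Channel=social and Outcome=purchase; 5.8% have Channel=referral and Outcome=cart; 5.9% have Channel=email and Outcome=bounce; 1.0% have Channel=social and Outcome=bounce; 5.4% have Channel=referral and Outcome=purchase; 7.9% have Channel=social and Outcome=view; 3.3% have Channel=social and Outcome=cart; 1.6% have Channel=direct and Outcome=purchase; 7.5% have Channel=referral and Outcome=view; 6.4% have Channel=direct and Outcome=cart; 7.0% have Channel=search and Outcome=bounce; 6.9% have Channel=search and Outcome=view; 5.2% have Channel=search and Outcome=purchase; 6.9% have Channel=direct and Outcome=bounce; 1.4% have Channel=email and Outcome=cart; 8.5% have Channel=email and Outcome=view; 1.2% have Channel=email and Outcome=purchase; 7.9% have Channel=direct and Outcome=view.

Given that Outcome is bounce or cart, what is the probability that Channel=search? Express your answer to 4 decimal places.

P(Outcome=bounce) = 0.059 + 0.070 + 0.010 + 0.069 + 0.012 = 0.220.
P(Outcome=cart) = 0.014 + 0.029 + 0.033 + 0.064 + 0.058 = 0.198.
P(Outcome ∈ {bounce, cart}) = 0.220 + 0.198 = 0.418; P(Channel=search, Outcome ∈ {bounce, cart}) = 0.070 + 0.029 = 0.099.
P(Channel=search | Outcome ∈ {bounce, cart}) = 0.099/0.418 = 0.2368.

0.2368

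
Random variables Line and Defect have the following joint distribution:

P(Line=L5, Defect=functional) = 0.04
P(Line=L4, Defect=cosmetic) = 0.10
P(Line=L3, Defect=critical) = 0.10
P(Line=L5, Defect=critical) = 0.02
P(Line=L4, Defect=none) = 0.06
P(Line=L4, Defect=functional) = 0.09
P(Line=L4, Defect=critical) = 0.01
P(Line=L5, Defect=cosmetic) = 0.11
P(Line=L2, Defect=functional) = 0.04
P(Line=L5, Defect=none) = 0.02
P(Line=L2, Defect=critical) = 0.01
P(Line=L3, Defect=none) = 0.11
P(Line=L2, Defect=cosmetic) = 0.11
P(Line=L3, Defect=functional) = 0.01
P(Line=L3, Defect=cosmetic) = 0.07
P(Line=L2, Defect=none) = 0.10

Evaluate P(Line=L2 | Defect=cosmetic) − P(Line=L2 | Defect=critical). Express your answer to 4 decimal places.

0.2106

P(Defect=cosmetic) = 0.11 + 0.07 + 0.10 + 0.11 = 0.39; P(Line=L2 | Defect=cosmetic) = 0.11/0.39 = 0.28205.
P(Defect=critical) = 0.01 + 0.10 + 0.01 + 0.02 = 0.14; P(Line=L2 | Defect=critical) = 0.01/0.14 = 0.07143.
Difference = 0.2106.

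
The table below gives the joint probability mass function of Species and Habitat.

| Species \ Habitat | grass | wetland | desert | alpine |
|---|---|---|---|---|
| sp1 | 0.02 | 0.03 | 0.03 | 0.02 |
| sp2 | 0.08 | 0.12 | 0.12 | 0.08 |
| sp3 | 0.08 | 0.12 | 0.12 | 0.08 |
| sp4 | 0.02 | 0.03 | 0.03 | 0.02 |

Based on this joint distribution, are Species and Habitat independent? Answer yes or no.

yes

Every cell satisfies P(Species,Habitat) = P(Species)·P(Habitat). For instance P(Species=sp4) = 0.10, P(Habitat=wetland) = 0.30, and 0.10×0.30 = 0.03 matches the joint entry. So Species and Habitat are independent.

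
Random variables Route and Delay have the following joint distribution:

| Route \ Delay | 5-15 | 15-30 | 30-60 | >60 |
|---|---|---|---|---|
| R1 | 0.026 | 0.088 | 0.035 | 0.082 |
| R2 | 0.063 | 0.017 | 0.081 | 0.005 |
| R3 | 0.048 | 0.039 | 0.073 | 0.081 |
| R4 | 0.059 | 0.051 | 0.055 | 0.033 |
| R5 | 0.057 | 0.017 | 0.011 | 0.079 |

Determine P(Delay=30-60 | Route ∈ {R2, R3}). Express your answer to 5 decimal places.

0.37838

P(Route=R2) = 0.063 + 0.017 + 0.081 + 0.005 = 0.166.
P(Route=R3) = 0.048 + 0.039 + 0.073 + 0.081 = 0.241.
P(Route ∈ {R2, R3}) = 0.166 + 0.241 = 0.407; P(Delay=30-60, Route ∈ {R2, R3}) = 0.081 + 0.073 = 0.154.
P(Delay=30-60 | Route ∈ {R2, R3}) = 0.154/0.407 = 0.37838.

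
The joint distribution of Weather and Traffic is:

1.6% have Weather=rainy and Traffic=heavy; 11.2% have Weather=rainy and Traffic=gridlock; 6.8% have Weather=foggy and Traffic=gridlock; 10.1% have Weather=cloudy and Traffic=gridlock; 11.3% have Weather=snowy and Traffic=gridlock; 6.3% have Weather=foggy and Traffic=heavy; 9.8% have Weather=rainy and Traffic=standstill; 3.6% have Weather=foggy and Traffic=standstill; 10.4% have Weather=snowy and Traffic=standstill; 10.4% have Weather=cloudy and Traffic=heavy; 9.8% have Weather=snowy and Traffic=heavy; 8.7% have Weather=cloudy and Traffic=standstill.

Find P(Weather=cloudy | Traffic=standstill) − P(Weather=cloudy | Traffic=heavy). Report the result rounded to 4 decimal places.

-0.1024

P(Traffic=standstill) = 0.087 + 0.098 + 0.104 + 0.036 = 0.325; P(Weather=cloudy | Traffic=standstill) = 0.087/0.325 = 0.26769.
P(Traffic=heavy) = 0.104 + 0.016 + 0.098 + 0.063 = 0.281; P(Weather=cloudy | Traffic=heavy) = 0.104/0.281 = 0.37011.
Difference = -0.1024.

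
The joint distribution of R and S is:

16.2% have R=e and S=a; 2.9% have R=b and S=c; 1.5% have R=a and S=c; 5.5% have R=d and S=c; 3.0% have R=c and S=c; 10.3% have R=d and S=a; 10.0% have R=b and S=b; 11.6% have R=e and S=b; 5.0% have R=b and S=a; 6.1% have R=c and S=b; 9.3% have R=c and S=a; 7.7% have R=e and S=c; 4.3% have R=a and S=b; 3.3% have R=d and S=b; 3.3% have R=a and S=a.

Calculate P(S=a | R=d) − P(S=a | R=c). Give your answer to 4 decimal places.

P(R=d) = 0.103 + 0.033 + 0.055 = 0.191; P(S=a | R=d) = 0.103/0.191 = 0.53927.
P(R=c) = 0.093 + 0.061 + 0.030 = 0.184; P(S=a | R=c) = 0.093/0.184 = 0.50543.
Difference = 0.0338.

0.0338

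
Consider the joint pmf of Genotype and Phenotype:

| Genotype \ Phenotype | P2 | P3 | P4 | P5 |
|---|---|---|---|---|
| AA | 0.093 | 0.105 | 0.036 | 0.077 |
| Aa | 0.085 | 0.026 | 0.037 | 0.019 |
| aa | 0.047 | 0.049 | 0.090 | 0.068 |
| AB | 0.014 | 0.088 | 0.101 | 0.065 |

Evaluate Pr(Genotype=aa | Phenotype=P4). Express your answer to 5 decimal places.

P(Phenotype=P4) = 0.036 + 0.037 + 0.090 + 0.101 = 0.264.
P(Genotype=aa | Phenotype=P4) = 0.090/0.264 = 0.34091.

0.34091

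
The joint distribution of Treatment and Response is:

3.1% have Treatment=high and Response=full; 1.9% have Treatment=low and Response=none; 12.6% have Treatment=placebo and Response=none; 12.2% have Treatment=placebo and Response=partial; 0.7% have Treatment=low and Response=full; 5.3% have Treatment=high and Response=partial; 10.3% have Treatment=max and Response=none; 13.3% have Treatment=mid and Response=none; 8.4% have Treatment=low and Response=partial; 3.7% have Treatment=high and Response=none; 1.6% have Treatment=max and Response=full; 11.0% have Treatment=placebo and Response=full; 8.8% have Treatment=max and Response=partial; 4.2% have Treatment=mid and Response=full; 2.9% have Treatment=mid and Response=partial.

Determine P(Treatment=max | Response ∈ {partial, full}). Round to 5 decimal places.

P(Response=partial) = 0.122 + 0.084 + 0.029 + 0.053 + 0.088 = 0.376.
P(Response=full) = 0.110 + 0.007 + 0.042 + 0.031 + 0.016 = 0.206.
P(Response ∈ {partial, full}) = 0.376 + 0.206 = 0.582; P(Treatment=max, Response ∈ {partial, full}) = 0.088 + 0.016 = 0.104.
P(Treatment=max | Response ∈ {partial, full}) = 0.104/0.582 = 0.17869.

0.17869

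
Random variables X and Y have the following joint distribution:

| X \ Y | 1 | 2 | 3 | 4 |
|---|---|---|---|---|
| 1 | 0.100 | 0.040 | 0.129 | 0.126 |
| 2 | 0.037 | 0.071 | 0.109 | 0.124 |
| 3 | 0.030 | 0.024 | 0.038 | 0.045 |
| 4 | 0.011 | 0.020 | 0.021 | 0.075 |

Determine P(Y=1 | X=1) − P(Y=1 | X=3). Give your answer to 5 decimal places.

0.03419

P(X=1) = 0.100 + 0.040 + 0.129 + 0.126 = 0.395; P(Y=1 | X=1) = 0.100/0.395 = 0.253165.
P(X=3) = 0.030 + 0.024 + 0.038 + 0.045 = 0.137; P(Y=1 | X=3) = 0.030/0.137 = 0.218978.
Difference = 0.03419.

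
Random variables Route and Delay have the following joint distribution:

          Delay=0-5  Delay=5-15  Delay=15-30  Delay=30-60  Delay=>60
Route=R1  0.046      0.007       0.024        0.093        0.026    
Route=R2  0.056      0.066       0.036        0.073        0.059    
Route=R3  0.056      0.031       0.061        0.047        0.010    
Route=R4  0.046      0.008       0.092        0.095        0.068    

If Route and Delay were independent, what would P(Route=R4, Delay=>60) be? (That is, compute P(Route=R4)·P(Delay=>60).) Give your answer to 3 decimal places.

0.050

P(Route=R4) = 0.046 + 0.008 + 0.092 + 0.095 + 0.068 = 0.309.
P(Delay=>60) = 0.026 + 0.059 + 0.010 + 0.068 = 0.163.
Product: 0.309 × 0.163 = 0.050.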